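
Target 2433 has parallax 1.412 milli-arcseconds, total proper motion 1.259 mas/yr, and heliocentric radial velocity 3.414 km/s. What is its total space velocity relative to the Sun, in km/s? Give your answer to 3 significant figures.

d = 1/p = 1/0.001412″ = 708.22 pc.
μ = 1.259 mas/yr = 0.001259 ″/yr.
v_t = 4.740 μ d = 4.740 × 0.001259 × 708.22 = 4.2264 km/s.
v = √(v_r² + v_t²) = √(3.414² + 4.2264²) = √29.5179 = 5.433 km/s.

5.43 km/s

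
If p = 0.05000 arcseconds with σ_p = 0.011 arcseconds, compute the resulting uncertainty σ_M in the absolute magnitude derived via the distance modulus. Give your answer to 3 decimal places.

M = m − 5 log₁₀ d + 5 = m + 5 log₁₀ p + 5, so ∂M/∂p = 5/(p ln 10).
σ_M = (5/ln 10) · (σ_p/p) = 2.1715 × 0.011/0.05000 = 2.1715 × 0.22 = 0.47773.

σ_M = 0.478 mag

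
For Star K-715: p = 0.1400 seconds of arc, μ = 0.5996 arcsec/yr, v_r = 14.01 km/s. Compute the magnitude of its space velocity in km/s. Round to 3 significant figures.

24.7 km/s

d = 1/p = 1/0.1400″ = 7.1429 pc.
v_t = 4.740 μ d = 4.740 × 0.5996 × 7.1429 = 20.301 km/s.
v = √(v_r² + v_t²) = √(14.01² + 20.301²) = √608.411 = 24.666 km/s.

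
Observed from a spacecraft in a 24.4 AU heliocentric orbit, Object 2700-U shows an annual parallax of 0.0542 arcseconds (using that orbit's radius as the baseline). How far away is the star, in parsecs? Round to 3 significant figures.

450 pc

With baseline B (in AU) and parallax p (in arcsec), d = B/p parsecs.
d = 24.4 / 0.0542 = 450.18 pc.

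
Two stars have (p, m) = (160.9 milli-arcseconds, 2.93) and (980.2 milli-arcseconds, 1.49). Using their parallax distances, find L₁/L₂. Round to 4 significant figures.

L₁/L₂ = 9.852

d₁ = 1/p₁ = 1/0.1609″ = 6.215 pc; d₂ = 1/p₂ = 1/0.9802″ = 1.0202 pc.
M₁ = m₁ − 5 log₁₀ d₁ + 5 = 2.93 − 3.9672 + 5 = 3.9628.
M₂ = 1.49 − 0.0434 + 5 = 6.4466.
L₁/L₂ = 10^(0.4(M₂ − M₁)) = 10^(0.4 × 2.4838) = 10^0.99352 = 9.8519.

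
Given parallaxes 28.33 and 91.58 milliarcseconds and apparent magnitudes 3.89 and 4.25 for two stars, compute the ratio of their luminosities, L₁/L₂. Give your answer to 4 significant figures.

L₁/L₂ = 14.56

d₁ = 1/p₁ = 1/0.02833″ = 35.298 pc; d₂ = 1/p₂ = 1/0.09158″ = 10.919 pc.
M₁ = m₁ − 5 log₁₀ d₁ + 5 = 3.89 − 7.7388 + 5 = 1.1512.
M₂ = 4.25 − 5.1909 + 5 = 4.0591.
L₁/L₂ = 10^(0.4(M₂ − M₁)) = 10^(0.4 × 2.9079) = 10^1.16316 = 14.56.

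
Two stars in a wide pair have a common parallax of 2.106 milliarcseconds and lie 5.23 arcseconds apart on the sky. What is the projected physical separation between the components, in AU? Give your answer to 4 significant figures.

2483 AU

d = 1/p = 1/0.002106″ = 474.83 pc.
At distance d (pc), an angle of θ arcsec spans θ·d AU: s = 5.23 × 474.83 = 2483.4 AU.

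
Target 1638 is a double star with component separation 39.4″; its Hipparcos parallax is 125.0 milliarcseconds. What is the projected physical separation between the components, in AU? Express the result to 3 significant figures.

315 AU

d = 1/p = 1/0.1250″ = 8 pc.
At distance d (pc), an angle of θ arcsec spans θ·d AU: s = 39.4 × 8 = 315.2 AU.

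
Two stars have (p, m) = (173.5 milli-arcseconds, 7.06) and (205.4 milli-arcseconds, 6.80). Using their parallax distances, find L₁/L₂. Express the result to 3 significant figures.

L₁/L₂ = 1.10

d₁ = 1/p₁ = 1/0.1735″ = 5.7637 pc; d₂ = 1/p₂ = 1/0.2054″ = 4.8685 pc.
M₁ = m₁ − 5 log₁₀ d₁ + 5 = 7.06 − 3.8035 + 5 = 8.2565.
M₂ = 6.80 − 3.4370 + 5 = 8.3630.
L₁/L₂ = 10^(0.4(M₂ − M₁)) = 10^(0.4 × 0.1065) = 10^0.04260 = 1.1031.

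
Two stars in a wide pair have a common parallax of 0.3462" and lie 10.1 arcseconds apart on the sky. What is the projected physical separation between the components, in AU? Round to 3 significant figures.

d = 1/p = 1/0.3462″ = 2.8885 pc.
At distance d (pc), an angle of θ arcsec spans θ·d AU: s = 10.1 × 2.8885 = 29.174 AU.

29.2 AU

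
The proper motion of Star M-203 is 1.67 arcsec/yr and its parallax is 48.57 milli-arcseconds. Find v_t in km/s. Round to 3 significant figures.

163 km/s

d = 1/p = 1/0.04857″ = 20.589 pc.
v_t = 4.74 × μ × d = 4.74 × 1.67 × 20.589 = 162.98 km/s.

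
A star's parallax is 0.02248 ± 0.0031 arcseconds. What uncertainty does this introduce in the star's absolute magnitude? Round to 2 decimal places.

M = m − 5 log₁₀ d + 5 = m + 5 log₁₀ p + 5, so ∂M/∂p = 5/(p ln 10).
σ_M = (5/ln 10) · (σ_p/p) = 2.1715 × 0.0031/0.02248 = 2.1715 × 0.1379 = 0.29945.

σ_M = 0.30 mag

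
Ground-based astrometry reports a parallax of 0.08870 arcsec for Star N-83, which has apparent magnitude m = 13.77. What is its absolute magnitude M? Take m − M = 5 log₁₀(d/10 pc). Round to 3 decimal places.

M = 13.510

d = 1/p = 1/0.08870″ = 11.274 pc.
m − M = 5 log₁₀(11.274) − 5 = 5.2604 − 5 = 0.2604.
M = m − (m − M) = 13.77 − 0.2604 = 13.510.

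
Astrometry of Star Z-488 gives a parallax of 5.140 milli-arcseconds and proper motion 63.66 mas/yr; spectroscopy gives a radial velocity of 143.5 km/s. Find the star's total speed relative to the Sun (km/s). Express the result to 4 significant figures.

d = 1/p = 1/0.005140″ = 194.55 pc.
μ = 63.66 mas/yr = 0.06366 ″/yr.
v_t = 4.740 μ d = 4.740 × 0.06366 × 194.55 = 58.705 km/s.
v = √(v_r² + v_t²) = √(143.5² + 58.705²) = √24038.5 = 155.04 km/s.

155.0 km/s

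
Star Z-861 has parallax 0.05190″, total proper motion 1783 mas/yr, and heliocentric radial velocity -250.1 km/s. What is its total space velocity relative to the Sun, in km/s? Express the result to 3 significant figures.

d = 1/p = 1/0.05190″ = 19.268 pc.
μ = 1783 mas/yr = 1.783 ″/yr.
v_t = 4.740 μ d = 4.740 × 1.783 × 19.268 = 162.84 km/s.
v = √(v_r² + v_t²) = √((-250.1)² + 162.84²) = √89066.9 = 298.44 km/s.

298 km/s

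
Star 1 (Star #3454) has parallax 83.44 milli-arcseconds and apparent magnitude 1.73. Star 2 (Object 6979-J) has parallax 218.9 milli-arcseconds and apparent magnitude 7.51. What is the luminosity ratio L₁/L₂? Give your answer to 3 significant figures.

d₁ = 1/p₁ = 1/0.08344″ = 11.985 pc; d₂ = 1/p₂ = 1/0.2189″ = 4.5683 pc.
M₁ = m₁ − 5 log₁₀ d₁ + 5 = 1.73 − 5.3932 + 5 = 1.3368.
M₂ = 7.51 − 3.2988 + 5 = 9.2112.
L₁/L₂ = 10^(0.4(M₂ − M₁)) = 10^(0.4 × 7.8744) = 10^3.14976 = 1411.8.

L₁/L₂ = 1410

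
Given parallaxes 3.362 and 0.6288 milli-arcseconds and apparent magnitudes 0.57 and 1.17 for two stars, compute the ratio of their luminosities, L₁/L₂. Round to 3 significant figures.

L₁/L₂ = 0.0608

d₁ = 1/p₁ = 1/0.003362″ = 297.44 pc; d₂ = 1/p₂ = 1/0.0006288″ = 1590.3 pc.
M₁ = m₁ − 5 log₁₀ d₁ + 5 = 0.57 − 12.3670 + 5 = -6.7970.
M₂ = 1.17 − 16.0074 + 5 = -9.8374.
L₁/L₂ = 10^(0.4(M₂ − M₁)) = 10^(0.4 × (-3.0404)) = 10^(-1.21616) = 0.060791.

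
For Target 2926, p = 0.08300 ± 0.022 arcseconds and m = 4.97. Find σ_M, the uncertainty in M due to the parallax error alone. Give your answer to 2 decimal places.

M = m − 5 log₁₀ d + 5 = m + 5 log₁₀ p + 5, so ∂M/∂p = 5/(p ln 10).
σ_M = (5/ln 10) · (σ_p/p) = 2.1715 × 0.022/0.08300 = 2.1715 × 0.26506 = 0.57558.

σ_M = 0.58 mag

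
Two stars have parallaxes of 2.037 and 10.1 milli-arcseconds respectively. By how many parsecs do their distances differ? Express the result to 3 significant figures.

392 pc

d_A = 1/0.002037″ = 490.92 pc; d_B = 1/0.01010″ = 99.01 pc.
|d_B − d_A| = |99.01 − 490.92| = 391.91 pc.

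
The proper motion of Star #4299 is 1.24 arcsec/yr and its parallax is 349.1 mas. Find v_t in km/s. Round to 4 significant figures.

d = 1/p = 1/0.3491″ = 2.8645 pc.
v_t = 4.74 × μ × d = 4.74 × 1.24 × 2.8645 = 16.836 km/s.

16.84 km/s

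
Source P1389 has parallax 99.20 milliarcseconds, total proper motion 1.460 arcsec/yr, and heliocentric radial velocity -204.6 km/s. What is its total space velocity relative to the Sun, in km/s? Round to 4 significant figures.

216.2 km/s

d = 1/p = 1/0.09920″ = 10.081 pc.
v_t = 4.740 μ d = 4.740 × 1.460 × 10.081 = 69.765 km/s.
v = √(v_r² + v_t²) = √((-204.6)² + 69.765²) = √46728.3 = 216.17 km/s.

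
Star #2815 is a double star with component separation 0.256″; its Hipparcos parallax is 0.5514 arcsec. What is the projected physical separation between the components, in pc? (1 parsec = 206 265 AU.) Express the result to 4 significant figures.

d = 1/p = 1/0.5514″ = 1.8136 pc.
At distance d (pc), an angle of θ arcsec spans θ·d AU: s = 0.256 × 1.8136 = 0.46428 AU.
= 0.46428 / 206265 = 2.2509 × 10^-6 pc.

2.251 × 10^-6 pc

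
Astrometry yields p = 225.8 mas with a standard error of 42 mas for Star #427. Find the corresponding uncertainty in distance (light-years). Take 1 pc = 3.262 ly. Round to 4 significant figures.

2.687 ly

d = 1/p, so σ_d = σ_p / p².
σ_d = 0.0420 / (0.2258)² = 0.0420 / 0.050986 = 0.82376 pc = 0.82376 × 3.262 ly = 2.6871 ly.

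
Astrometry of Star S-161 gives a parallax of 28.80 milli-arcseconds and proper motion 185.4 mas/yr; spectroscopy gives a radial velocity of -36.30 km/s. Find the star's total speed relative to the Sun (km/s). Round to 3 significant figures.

d = 1/p = 1/0.02880″ = 34.722 pc.
μ = 185.4 mas/yr = 0.1854 ″/yr.
v_t = 4.740 μ d = 4.740 × 0.1854 × 34.722 = 30.514 km/s.
v = √(v_r² + v_t²) = √((-36.30)² + 30.514²) = √2248.79 = 47.421 km/s.

47.4 km/s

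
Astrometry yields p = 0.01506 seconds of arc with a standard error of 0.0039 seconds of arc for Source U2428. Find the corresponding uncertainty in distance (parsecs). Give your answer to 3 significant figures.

17.2 pc

d = 1/p, so σ_d = σ_p / p².
σ_d = 0.00390 / (0.01506)² = 0.00390 / 0.0002268 = 17.196 pc.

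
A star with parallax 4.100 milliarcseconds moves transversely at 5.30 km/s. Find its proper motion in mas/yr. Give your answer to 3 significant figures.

4.58 mas/yr

d = 1/p = 1/0.004100″ = 243.9 pc.
μ = v_t / (4.74 d) = 5.30 / (4.74 × 243.9) = 5.30 / 1156.1 = 0.0045844 ″/yr = 4.5844 mas/yr.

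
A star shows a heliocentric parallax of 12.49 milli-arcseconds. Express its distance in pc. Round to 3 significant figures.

p = 12.49 milli-arcseconds = 0.01249 arcsec.
d = 1/p = 1/0.01249 = 80.064 pc.

80.1 pc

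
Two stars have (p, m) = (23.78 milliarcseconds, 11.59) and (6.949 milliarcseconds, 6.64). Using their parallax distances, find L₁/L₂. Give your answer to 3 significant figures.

d₁ = 1/p₁ = 1/0.02378″ = 42.052 pc; d₂ = 1/p₂ = 1/0.006949″ = 143.91 pc.
M₁ = m₁ − 5 log₁₀ d₁ + 5 = 11.59 − 8.1189 + 5 = 8.4711.
M₂ = 6.64 − 10.7905 + 5 = 0.8495.
L₁/L₂ = 10^(0.4(M₂ − M₁)) = 10^(0.4 × (-7.6216)) = 10^(-3.04864) = 0.00089405.

L₁/L₂ = 0.000894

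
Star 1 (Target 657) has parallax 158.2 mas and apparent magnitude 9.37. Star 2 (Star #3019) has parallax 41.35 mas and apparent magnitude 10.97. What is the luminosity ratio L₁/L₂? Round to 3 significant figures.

L₁/L₂ = 0.298

d₁ = 1/p₁ = 1/0.1582″ = 6.3211 pc; d₂ = 1/p₂ = 1/0.04135″ = 24.184 pc.
M₁ = m₁ − 5 log₁₀ d₁ + 5 = 9.37 − 4.0040 + 5 = 10.3660.
M₂ = 10.97 − 6.9176 + 5 = 9.0524.
L₁/L₂ = 10^(0.4(M₂ − M₁)) = 10^(0.4 × (-1.3136)) = 10^(-0.52544) = 0.29824.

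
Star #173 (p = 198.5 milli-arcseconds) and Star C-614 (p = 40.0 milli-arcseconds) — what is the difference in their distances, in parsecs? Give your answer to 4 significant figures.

d_A = 1/0.1985″ = 5.0378 pc; d_B = 1/0.04000″ = 25 pc.
|d_B − d_A| = |25 − 5.0378| = 19.962 pc.

19.96 pc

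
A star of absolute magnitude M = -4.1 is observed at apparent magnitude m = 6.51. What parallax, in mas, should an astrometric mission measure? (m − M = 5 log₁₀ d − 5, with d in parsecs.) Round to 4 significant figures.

m − M = 6.51 − (-4.1) = 10.61.
d = 10^((m−M)/5 + 1) = 10^3.122 = 1324.3 pc.
p = 1/d = 1/1324.3 = 0.00075512 arcsec = 0.75512 mas.

0.7551 mas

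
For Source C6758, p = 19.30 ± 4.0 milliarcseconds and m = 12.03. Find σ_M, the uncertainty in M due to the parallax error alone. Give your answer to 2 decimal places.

σ_M = 0.45 mag

M = m − 5 log₁₀ d + 5 = m + 5 log₁₀ p + 5, so ∂M/∂p = 5/(p ln 10).
σ_M = (5/ln 10) · (σ_p/p) = 2.1715 × 4.0/19.30 = 2.1715 × 0.20725 = 0.45004.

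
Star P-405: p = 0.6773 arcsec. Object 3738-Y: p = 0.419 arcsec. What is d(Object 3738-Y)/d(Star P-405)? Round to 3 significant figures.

Since d = 1/p, d_B/d_A = p_A/p_B.
= 0.6773 / 0.419 = 1.6165.

1.62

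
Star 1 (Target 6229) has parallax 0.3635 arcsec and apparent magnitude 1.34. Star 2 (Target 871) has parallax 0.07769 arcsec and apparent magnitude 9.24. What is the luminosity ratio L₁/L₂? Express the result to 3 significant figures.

L₁/L₂ = 66.0

d₁ = 1/p₁ = 1/0.3635″ = 2.751 pc; d₂ = 1/p₂ = 1/0.07769″ = 12.872 pc.
M₁ = m₁ − 5 log₁₀ d₁ + 5 = 1.34 − 2.1975 + 5 = 4.1425.
M₂ = 9.24 − 5.5482 + 5 = 8.6918.
L₁/L₂ = 10^(0.4(M₂ − M₁)) = 10^(0.4 × 4.5493) = 10^1.81972 = 66.027.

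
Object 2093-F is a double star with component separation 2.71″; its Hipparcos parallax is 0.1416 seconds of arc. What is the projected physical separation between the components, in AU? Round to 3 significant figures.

d = 1/p = 1/0.1416″ = 7.0621 pc.
At distance d (pc), an angle of θ arcsec spans θ·d AU: s = 2.71 × 7.0621 = 19.138 AU.

19.1 AU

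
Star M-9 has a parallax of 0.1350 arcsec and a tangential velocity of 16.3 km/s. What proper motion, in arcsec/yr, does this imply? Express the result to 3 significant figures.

d = 1/p = 1/0.1350″ = 7.4074 pc.
μ = v_t / (4.74 d) = 16.3 / (4.74 × 7.4074) = 16.3 / 35.111 = 0.46424 ″/yr.

0.464 arcsec/yr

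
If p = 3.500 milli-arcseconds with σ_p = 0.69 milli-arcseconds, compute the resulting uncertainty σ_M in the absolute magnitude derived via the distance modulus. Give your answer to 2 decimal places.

σ_M = 0.43 mag

M = m − 5 log₁₀ d + 5 = m + 5 log₁₀ p + 5, so ∂M/∂p = 5/(p ln 10).
σ_M = (5/ln 10) · (σ_p/p) = 2.1715 × 0.69/3.500 = 2.1715 × 0.19714 = 0.42809.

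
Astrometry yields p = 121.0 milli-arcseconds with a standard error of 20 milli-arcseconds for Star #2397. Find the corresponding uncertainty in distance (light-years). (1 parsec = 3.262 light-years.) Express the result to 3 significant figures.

d = 1/p, so σ_d = σ_p / p².
σ_d = 0.0200 / (0.1210)² = 0.0200 / 0.014641 = 1.366 pc = 1.366 × 3.262 ly = 4.4559 ly.

4.46 ly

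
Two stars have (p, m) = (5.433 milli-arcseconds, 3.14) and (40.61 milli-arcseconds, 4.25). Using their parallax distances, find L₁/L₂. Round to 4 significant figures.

L₁/L₂ = 155.3

d₁ = 1/p₁ = 1/0.005433″ = 184.06 pc; d₂ = 1/p₂ = 1/0.04061″ = 24.624 pc.
M₁ = m₁ − 5 log₁₀ d₁ + 5 = 3.14 − 11.3248 + 5 = -3.1848.
M₂ = 4.25 − 6.9568 + 5 = 2.2932.
L₁/L₂ = 10^(0.4(M₂ − M₁)) = 10^(0.4 × 5.4780) = 10^2.19120 = 155.31.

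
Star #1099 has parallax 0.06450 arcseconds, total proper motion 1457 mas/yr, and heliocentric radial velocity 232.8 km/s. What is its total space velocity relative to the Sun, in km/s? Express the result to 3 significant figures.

d = 1/p = 1/0.06450″ = 15.504 pc.
μ = 1457 mas/yr = 1.457 ″/yr.
v_t = 4.740 μ d = 4.740 × 1.457 × 15.504 = 107.07 km/s.
v = √(v_r² + v_t²) = √(232.8² + 107.07²) = √65659.8 = 256.24 km/s.

256 km/s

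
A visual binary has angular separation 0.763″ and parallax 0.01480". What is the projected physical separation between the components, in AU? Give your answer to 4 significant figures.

d = 1/p = 1/0.01480″ = 67.568 pc.
At distance d (pc), an angle of θ arcsec spans θ·d AU: s = 0.763 × 67.568 = 51.554 AU.

51.55 AU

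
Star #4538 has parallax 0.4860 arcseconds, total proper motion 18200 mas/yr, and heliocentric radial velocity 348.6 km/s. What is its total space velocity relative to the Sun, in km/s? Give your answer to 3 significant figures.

391 km/s

d = 1/p = 1/0.4860″ = 2.0576 pc.
μ = 18200 mas/yr = 18.20 ″/yr.
v_t = 4.740 μ d = 4.740 × 18.20 × 2.0576 = 177.51 km/s.
v = √(v_r² + v_t²) = √(348.6² + 177.51²) = √153032 = 391.19 km/s.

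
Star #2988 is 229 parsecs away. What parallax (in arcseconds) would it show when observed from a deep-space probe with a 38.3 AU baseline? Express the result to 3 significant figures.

p (arcsec) = B (AU) / d (pc).
p = 38.3 / 229 = 0.16725 arcsec.

0.167 arcsec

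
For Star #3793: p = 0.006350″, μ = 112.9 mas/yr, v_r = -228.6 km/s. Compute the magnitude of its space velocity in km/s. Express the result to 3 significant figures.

d = 1/p = 1/0.006350″ = 157.48 pc.
μ = 112.9 mas/yr = 0.1129 ″/yr.
v_t = 4.740 μ d = 4.740 × 0.1129 × 157.48 = 84.275 km/s.
v = √(v_r² + v_t²) = √((-228.6)² + 84.275²) = √59360.2 = 243.64 km/s.

244 km/s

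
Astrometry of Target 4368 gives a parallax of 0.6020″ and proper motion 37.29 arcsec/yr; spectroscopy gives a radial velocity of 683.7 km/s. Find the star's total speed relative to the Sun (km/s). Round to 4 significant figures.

744.1 km/s

d = 1/p = 1/0.6020″ = 1.6611 pc.
v_t = 4.740 μ d = 4.740 × 37.29 × 1.6611 = 293.61 km/s.
v = √(v_r² + v_t²) = √(683.7² + 293.61²) = √553653 = 744.08 km/s.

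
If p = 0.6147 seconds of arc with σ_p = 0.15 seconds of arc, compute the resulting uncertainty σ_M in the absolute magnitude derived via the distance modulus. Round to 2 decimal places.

σ_M = 0.53 mag

M = m − 5 log₁₀ d + 5 = m + 5 log₁₀ p + 5, so ∂M/∂p = 5/(p ln 10).
σ_M = (5/ln 10) · (σ_p/p) = 2.1715 × 0.15/0.6147 = 2.1715 × 0.24402 = 0.52989.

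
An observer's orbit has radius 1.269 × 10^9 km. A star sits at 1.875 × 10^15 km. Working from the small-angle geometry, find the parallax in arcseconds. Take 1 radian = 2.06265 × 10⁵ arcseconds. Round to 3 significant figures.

θ ≈ B/d = (1.269 × 10^9) / (1.875 × 10^15) = 6.7680 × 10^-7 rad.
In arcseconds: 6.7680 × 10^-7 × 206265 = 0.1396″.

0.140 arcsec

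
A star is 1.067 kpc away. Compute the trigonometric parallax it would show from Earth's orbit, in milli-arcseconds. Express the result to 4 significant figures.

d = 1.067 kpc = 1067 pc.
p = 1/d = 1/1067 = 0.00093721 arcsec.
= 0.00093721 × 1000 = 0.93721 mas.

0.9372 mas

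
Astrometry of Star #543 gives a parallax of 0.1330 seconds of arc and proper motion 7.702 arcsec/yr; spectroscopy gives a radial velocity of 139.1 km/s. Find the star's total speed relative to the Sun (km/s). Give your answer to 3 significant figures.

d = 1/p = 1/0.1330″ = 7.5188 pc.
v_t = 4.740 μ d = 4.740 × 7.702 × 7.5188 = 274.49 km/s.
v = √(v_r² + v_t²) = √(139.1² + 274.49²) = √94693.6 = 307.72 km/s.

308 km/s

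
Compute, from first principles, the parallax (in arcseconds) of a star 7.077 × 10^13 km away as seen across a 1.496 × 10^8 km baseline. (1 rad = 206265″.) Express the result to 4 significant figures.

0.4360 arcsec

θ ≈ B/d = (1.496 × 10^8) / (7.077 × 10^13) = 2.1139 × 10^-6 rad.
In arcseconds: 2.1139 × 10^-6 × 206265 = 0.43602″.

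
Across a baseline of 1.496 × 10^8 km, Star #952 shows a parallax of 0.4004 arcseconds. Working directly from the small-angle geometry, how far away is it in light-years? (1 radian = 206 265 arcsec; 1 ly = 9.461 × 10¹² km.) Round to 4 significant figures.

8.146 ly

θ = 0.4004″ = 0.4004/206265 = 1.9412 × 10^-6 rad.
d = B/θ = (1.496 × 10^8) / (1.9412 × 10^-6) = 7.7066 × 10^13 km = (7.7066 × 10^13) / (9.461 × 10^12) ly = 8.1457 ly.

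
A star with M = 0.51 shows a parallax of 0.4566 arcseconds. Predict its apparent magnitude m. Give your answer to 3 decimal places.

d = 1/p = 1/0.4566″ = 2.1901 pc.
m − M = 5 log₁₀ d − 5 = 5 log₁₀(2.1901) − 5 = 1.7023 − 5 = -3.2977.
m = M + (m − M) = 0.51 + (-3.2977) = -2.788.

m = -2.788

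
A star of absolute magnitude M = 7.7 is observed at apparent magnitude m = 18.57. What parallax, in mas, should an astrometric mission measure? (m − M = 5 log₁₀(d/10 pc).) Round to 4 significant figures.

m − M = 18.57 − 7.7 = 10.87.
d = 10^((m−M)/5 + 1) = 10^3.174 = 1492.8 pc.
p = 1/d = 1/1492.8 = 0.00066988 arcsec = 0.66988 mas.

0.6699 mas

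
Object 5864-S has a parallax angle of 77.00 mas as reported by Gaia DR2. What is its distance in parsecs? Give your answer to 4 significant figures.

p = 77.00 mas = 0.07700 arcsec.
d = 1/p = 1/0.07700 = 12.987 pc.

12.99 pc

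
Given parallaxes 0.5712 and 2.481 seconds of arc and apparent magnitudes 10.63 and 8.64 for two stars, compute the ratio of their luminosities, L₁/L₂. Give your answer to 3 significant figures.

L₁/L₂ = 3.02

d₁ = 1/p₁ = 1/0.5712″ = 1.7507 pc; d₂ = 1/p₂ = 1/2.481″ = 0.40306 pc.
M₁ = m₁ − 5 log₁₀ d₁ + 5 = 10.63 − 1.2161 + 5 = 14.4139.
M₂ = 8.64 − (-1.9732) + 5 = 15.6132.
L₁/L₂ = 10^(0.4(M₂ − M₁)) = 10^(0.4 × 1.1993) = 10^0.47972 = 3.018.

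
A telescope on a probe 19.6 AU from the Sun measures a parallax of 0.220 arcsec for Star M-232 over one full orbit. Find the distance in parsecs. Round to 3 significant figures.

89.1 pc

With baseline B (in AU) and parallax p (in arcsec), d = B/p parsecs.
d = 19.6 / 0.220 = 89.091 pc.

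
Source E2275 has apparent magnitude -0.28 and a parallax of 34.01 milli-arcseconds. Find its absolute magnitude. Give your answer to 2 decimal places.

d = 1/p = 1/0.03401″ = 29.403 pc.
m − M = 5 log₁₀(29.403) − 5 = 7.3420 − 5 = 2.3420.
M = m − (m − M) = -0.28 − 2.3420 = -2.62.

M = -2.62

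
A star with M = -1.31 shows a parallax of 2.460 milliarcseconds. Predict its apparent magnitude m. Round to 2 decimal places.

d = 1/p = 1/0.002460″ = 406.5 pc.
m − M = 5 log₁₀ d − 5 = 5 log₁₀(406.5) − 5 = 13.0453 − 5 = 8.0453.
m = M + (m − M) = -1.31 + 8.0453 = 6.74.

m = 6.74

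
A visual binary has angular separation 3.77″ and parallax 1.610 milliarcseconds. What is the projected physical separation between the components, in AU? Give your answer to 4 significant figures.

d = 1/p = 1/0.001610″ = 621.12 pc.
At distance d (pc), an angle of θ arcsec spans θ·d AU: s = 3.77 × 621.12 = 2341.6 AU.

2342 AU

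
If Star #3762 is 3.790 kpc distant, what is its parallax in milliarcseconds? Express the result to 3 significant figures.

d = 3.790 kpc = 3790 pc.
p = 1/d = 1/3790 = 0.00026385 arcsec.
= 0.00026385 × 1000 = 0.26385 mas.

0.264 mas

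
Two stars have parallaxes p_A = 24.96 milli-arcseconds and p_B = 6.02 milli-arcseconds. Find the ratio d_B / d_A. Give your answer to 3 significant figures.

4.15

Since d = 1/p, d_B/d_A = p_A/p_B.
= 24.96 / 6.02 = 4.1462.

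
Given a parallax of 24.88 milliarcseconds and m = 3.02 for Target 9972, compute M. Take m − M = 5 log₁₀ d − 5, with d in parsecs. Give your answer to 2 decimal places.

d = 1/p = 1/0.02488″ = 40.193 pc.
m − M = 5 log₁₀(40.193) − 5 = 8.0208 − 5 = 3.0208.
M = m − (m − M) = 3.02 − 3.0208 = 0.00.

M = 0.00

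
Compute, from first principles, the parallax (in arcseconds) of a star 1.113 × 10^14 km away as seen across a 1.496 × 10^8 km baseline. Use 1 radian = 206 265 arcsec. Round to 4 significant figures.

θ ≈ B/d = (1.496 × 10^8) / (1.113 × 10^14) = 1.3441 × 10^-6 rad.
In arcseconds: 1.3441 × 10^-6 × 206265 = 0.27724″.

0.2772 arcsec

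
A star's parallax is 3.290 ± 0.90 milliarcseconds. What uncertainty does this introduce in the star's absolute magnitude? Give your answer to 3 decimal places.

σ_M = 0.594 mag

M = m − 5 log₁₀ d + 5 = m + 5 log₁₀ p + 5, so ∂M/∂p = 5/(p ln 10).
σ_M = (5/ln 10) · (σ_p/p) = 2.1715 × 0.90/3.290 = 2.1715 × 0.27356 = 0.59404.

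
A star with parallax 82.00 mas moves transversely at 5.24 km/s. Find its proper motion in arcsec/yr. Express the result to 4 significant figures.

d = 1/p = 1/0.08200″ = 12.195 pc.
μ = v_t / (4.74 d) = 5.24 / (4.74 × 12.195) = 5.24 / 57.804 = 0.090651 ″/yr.

0.09065 arcsec/yr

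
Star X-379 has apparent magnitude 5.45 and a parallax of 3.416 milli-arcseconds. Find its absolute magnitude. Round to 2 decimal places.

d = 1/p = 1/0.003416″ = 292.74 pc.
m − M = 5 log₁₀(292.74) − 5 = 12.3324 − 5 = 7.3324.
M = m − (m − M) = 5.45 − 7.3324 = -1.88.

M = -1.88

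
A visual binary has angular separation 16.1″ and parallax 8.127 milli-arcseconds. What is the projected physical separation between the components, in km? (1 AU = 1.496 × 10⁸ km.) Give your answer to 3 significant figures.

2.96 × 10^11 km

d = 1/p = 1/0.008127″ = 123.05 pc.
At distance d (pc), an angle of θ arcsec spans θ·d AU: s = 16.1 × 123.05 = 1981.1 AU.
= 1981.1 × 1.496 × 10⁸ km = 2.9637 × 10^11 km.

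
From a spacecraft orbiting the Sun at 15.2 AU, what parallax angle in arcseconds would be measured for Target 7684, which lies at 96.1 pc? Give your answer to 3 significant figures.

p (arcsec) = B (AU) / d (pc).
p = 15.2 / 96.1 = 0.15817 arcsec.

0.158 arcsec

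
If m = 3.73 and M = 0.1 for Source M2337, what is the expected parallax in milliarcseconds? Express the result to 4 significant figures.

18.79 mas

m − M = 3.73 − 0.1 = 3.63.
d = 10^((m−M)/5 + 1) = 10^1.726 = 53.211 pc.
p = 1/d = 1/53.211 = 0.018793 arcsec = 18.793 mas.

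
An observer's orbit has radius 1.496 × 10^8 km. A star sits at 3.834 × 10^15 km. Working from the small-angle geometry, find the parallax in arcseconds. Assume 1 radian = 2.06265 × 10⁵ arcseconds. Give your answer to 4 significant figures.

θ ≈ B/d = (1.496 × 10^8) / (3.834 × 10^15) = 3.9019 × 10^-8 rad.
In arcseconds: 3.9019 × 10^-8 × 206265 = 0.0080483″.

0.008048 arcsec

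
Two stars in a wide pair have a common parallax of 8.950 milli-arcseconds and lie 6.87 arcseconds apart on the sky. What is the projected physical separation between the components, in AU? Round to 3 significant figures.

768 AU

d = 1/p = 1/0.008950″ = 111.73 pc.
At distance d (pc), an angle of θ arcsec spans θ·d AU: s = 6.87 × 111.73 = 767.59 AU.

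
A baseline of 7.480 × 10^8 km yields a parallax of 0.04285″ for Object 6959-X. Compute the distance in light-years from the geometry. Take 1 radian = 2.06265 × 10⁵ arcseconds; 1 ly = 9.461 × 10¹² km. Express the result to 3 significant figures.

381 ly

θ = 0.04285″ = 0.04285/206265 = 2.0774 × 10^-7 rad.
d = B/θ = (7.480 × 10^8) / (2.0774 × 10^-7) = 3.6007 × 10^15 km = (3.6007 × 10^15) / (9.461 × 10^12) ly = 380.58 ly.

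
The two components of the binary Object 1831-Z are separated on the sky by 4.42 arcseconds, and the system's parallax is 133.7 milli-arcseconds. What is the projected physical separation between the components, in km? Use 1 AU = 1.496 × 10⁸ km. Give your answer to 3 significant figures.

d = 1/p = 1/0.1337″ = 7.4794 pc.
At distance d (pc), an angle of θ arcsec spans θ·d AU: s = 4.42 × 7.4794 = 33.059 AU.
= 33.059 × 1.496 × 10⁸ km = 4.9456 × 10^9 km.

4.95 × 10^9 km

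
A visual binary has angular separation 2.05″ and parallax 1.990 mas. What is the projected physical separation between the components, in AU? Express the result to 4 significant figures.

d = 1/p = 1/0.001990″ = 502.51 pc.
At distance d (pc), an angle of θ arcsec spans θ·d AU: s = 2.05 × 502.51 = 1030.1 AU.

1030 AU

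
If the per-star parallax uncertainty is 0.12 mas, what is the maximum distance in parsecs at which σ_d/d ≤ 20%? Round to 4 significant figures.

1667 pc

σ_d/d = σ_p/p, so the condition is σ_p/p ≤ 0.20, i.e. p ≥ σ_p/0.20.
p_min = 0.12/0.20 = 0.6 mas = 0.0006 arcsec.
d_max = 1/p_min = 1/0.0006 = 1666.7 pc.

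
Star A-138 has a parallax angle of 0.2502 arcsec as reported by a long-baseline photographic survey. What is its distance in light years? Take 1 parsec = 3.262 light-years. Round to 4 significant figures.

13.04 light years

d = 1/p = 1/0.2502 = 3.9968 pc.
In light-years: 3.9968 × 3.262 = 13.038 ly.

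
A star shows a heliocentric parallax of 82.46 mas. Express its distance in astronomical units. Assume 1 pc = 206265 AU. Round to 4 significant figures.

p = 82.46 mas = 0.08246 arcsec.
d = 1/p = 1/0.08246 = 12.127 pc.
In AU: 12.127 × 206265 = 2.5014 × 10^6 AU.

2.501 × 10^6 AU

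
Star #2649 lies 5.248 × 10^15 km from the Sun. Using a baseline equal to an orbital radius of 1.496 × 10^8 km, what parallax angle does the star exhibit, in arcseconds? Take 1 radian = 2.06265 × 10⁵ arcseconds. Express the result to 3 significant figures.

0.00588 arcsec

θ ≈ B/d = (1.496 × 10^8) / (5.248 × 10^15) = 2.8506 × 10^-8 rad.
In arcseconds: 2.8506 × 10^-8 × 206265 = 0.0058798″.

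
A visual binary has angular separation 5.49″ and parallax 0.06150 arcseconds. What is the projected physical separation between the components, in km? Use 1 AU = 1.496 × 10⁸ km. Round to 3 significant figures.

d = 1/p = 1/0.06150″ = 16.26 pc.
At distance d (pc), an angle of θ arcsec spans θ·d AU: s = 5.49 × 16.26 = 89.267 AU.
= 89.267 × 1.496 × 10⁸ km = 1.3354 × 10^10 km.

1.34 × 10^10 km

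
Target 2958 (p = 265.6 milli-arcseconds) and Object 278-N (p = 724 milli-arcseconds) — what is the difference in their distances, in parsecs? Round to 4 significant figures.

d_A = 1/0.2656″ = 3.7651 pc; d_B = 1/0.7240″ = 1.3812 pc.
|d_B − d_A| = |1.3812 − 3.7651| = 2.3839 pc.

2.384 pc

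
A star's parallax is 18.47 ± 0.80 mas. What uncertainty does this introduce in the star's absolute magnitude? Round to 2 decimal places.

M = m − 5 log₁₀ d + 5 = m + 5 log₁₀ p + 5, so ∂M/∂p = 5/(p ln 10).
σ_M = (5/ln 10) · (σ_p/p) = 2.1715 × 0.80/18.47 = 2.1715 × 0.043313 = 0.094054.

σ_M = 0.09 mag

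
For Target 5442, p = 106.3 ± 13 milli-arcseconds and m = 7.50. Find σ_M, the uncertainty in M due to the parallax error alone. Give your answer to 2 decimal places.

σ_M = 0.27 mag

M = m − 5 log₁₀ d + 5 = m + 5 log₁₀ p + 5, so ∂M/∂p = 5/(p ln 10).
σ_M = (5/ln 10) · (σ_p/p) = 2.1715 × 13/106.3 = 2.1715 × 0.1223 = 0.26557.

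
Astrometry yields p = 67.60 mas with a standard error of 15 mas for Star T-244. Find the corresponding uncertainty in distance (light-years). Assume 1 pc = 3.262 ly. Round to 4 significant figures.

d = 1/p, so σ_d = σ_p / p².
σ_d = 0.0150 / (0.06760)² = 0.0150 / 0.0045698 = 3.2824 pc = 3.2824 × 3.262 ly = 10.707 ly.

10.71 ly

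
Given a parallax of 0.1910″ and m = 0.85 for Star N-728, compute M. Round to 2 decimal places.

M = 2.26

d = 1/p = 1/0.1910″ = 5.2356 pc.
m − M = 5 log₁₀(5.2356) − 5 = 3.5948 − 5 = -1.4052.
M = m − (m − M) = 0.85 − (-1.4052) = 2.26.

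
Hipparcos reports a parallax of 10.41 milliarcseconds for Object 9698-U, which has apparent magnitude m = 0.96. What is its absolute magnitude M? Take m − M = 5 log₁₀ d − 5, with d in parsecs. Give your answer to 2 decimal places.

d = 1/p = 1/0.01041″ = 96.061 pc.
m − M = 5 log₁₀(96.061) − 5 = 9.9127 − 5 = 4.9127.
M = m − (m − M) = 0.96 − 4.9127 = -3.95.

M = -3.95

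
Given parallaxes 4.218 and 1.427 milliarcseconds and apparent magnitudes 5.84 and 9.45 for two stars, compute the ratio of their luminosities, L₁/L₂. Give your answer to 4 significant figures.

L₁/L₂ = 3.182

d₁ = 1/p₁ = 1/0.004218″ = 237.08 pc; d₂ = 1/p₂ = 1/0.001427″ = 700.77 pc.
M₁ = m₁ − 5 log₁₀ d₁ + 5 = 5.84 − 11.8745 + 5 = -1.0345.
M₂ = 9.45 − 14.2279 + 5 = 0.2221.
L₁/L₂ = 10^(0.4(M₂ − M₁)) = 10^(0.4 × 1.2566) = 10^0.50264 = 3.1816.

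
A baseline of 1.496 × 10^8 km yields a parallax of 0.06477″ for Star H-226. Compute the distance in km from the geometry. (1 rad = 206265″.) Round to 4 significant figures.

4.764 × 10^14 km

θ = 0.06477″ = 0.06477/206265 = 3.1401 × 10^-7 rad.
d = B/θ = (1.496 × 10^8) / (3.1401 × 10^-7) = 4.7642 × 10^14 km.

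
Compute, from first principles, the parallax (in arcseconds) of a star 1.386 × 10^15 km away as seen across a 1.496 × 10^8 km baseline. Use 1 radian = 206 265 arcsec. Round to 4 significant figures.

0.02226 arcsec

θ ≈ B/d = (1.496 × 10^8) / (1.386 × 10^15) = 1.0794 × 10^-7 rad.
In arcseconds: 1.0794 × 10^-7 × 206265 = 0.022264″.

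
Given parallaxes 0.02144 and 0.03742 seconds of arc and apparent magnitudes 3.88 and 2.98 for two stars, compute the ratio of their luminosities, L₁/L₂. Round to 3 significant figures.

d₁ = 1/p₁ = 1/0.02144″ = 46.642 pc; d₂ = 1/p₂ = 1/0.03742″ = 26.724 pc.
M₁ = m₁ − 5 log₁₀ d₁ + 5 = 3.88 − 8.3439 + 5 = 0.5361.
M₂ = 2.98 − 7.1345 + 5 = 0.8455.
L₁/L₂ = 10^(0.4(M₂ − M₁)) = 10^(0.4 × 0.3094) = 10^0.12376 = 1.3297.

L₁/L₂ = 1.33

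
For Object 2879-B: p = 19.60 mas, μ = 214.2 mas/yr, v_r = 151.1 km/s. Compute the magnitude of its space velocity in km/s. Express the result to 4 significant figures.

159.7 km/s

d = 1/p = 1/0.01960″ = 51.02 pc.
μ = 214.2 mas/yr = 0.2142 ″/yr.
v_t = 4.740 μ d = 4.740 × 0.2142 × 51.02 = 51.801 km/s.
v = √(v_r² + v_t²) = √(151.1² + 51.801²) = √25514.6 = 159.73 km/s.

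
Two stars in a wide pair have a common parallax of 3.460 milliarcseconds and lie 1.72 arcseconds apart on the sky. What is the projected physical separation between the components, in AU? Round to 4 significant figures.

497.1 AU

d = 1/p = 1/0.003460″ = 289.02 pc.
At distance d (pc), an angle of θ arcsec spans θ·d AU: s = 1.72 × 289.02 = 497.11 AU.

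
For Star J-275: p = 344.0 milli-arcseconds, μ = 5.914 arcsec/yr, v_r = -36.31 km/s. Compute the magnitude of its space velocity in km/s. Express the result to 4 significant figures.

d = 1/p = 1/0.3440″ = 2.907 pc.
v_t = 4.740 μ d = 4.740 × 5.914 × 2.907 = 81.49 km/s.
v = √(v_r² + v_t²) = √((-36.31)² + 81.49²) = √7959.04 = 89.213 km/s.

89.21 km/s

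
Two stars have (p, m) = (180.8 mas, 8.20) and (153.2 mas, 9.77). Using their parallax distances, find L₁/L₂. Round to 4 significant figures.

L₁/L₂ = 3.049

d₁ = 1/p₁ = 1/0.1808″ = 5.531 pc; d₂ = 1/p₂ = 1/0.1532″ = 6.5274 pc.
M₁ = m₁ − 5 log₁₀ d₁ + 5 = 8.20 − 3.7140 + 5 = 9.4860.
M₂ = 9.77 − 4.0737 + 5 = 10.6963.
L₁/L₂ = 10^(0.4(M₂ − M₁)) = 10^(0.4 × 1.2103) = 10^0.48412 = 3.0487.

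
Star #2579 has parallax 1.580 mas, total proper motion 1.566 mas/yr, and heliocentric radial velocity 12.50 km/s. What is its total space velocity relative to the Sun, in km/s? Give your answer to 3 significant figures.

13.4 km/s

d = 1/p = 1/0.001580″ = 632.91 pc.
μ = 1.566 mas/yr = 0.001566 ″/yr.
v_t = 4.740 μ d = 4.740 × 0.001566 × 632.91 = 4.698 km/s.
v = √(v_r² + v_t²) = √(12.50² + 4.698²) = √178.321 = 13.354 km/s.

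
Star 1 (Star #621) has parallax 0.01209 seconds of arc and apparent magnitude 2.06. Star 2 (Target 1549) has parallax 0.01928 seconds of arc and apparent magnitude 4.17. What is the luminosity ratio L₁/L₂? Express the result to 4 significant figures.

L₁/L₂ = 17.76

d₁ = 1/p₁ = 1/0.01209″ = 82.713 pc; d₂ = 1/p₂ = 1/0.01928″ = 51.867 pc.
M₁ = m₁ − 5 log₁₀ d₁ + 5 = 2.06 − 9.5879 + 5 = -2.5279.
M₂ = 4.17 − 8.5745 + 5 = 0.5955.
L₁/L₂ = 10^(0.4(M₂ − M₁)) = 10^(0.4 × 3.1234) = 10^1.24936 = 17.757.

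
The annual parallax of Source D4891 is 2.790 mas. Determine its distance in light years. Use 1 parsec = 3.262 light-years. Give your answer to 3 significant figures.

1170 light years

p = 2.790 mas = 0.002790 arcsec.
d = 1/p = 1/0.002790 = 358.42 pc.
In light-years: 358.42 × 3.262 = 1169.2 ly.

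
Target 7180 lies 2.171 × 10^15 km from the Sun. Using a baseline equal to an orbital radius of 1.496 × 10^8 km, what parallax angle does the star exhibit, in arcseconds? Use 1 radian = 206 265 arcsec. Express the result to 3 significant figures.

θ ≈ B/d = (1.496 × 10^8) / (2.171 × 10^15) = 6.8908 × 10^-8 rad.
In arcseconds: 6.8908 × 10^-8 × 206265 = 0.014213″.

0.0142 arcsec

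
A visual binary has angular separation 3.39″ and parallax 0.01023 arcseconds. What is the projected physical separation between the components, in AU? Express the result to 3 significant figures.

d = 1/p = 1/0.01023″ = 97.752 pc.
At distance d (pc), an angle of θ arcsec spans θ·d AU: s = 3.39 × 97.752 = 331.38 AU.

331 AU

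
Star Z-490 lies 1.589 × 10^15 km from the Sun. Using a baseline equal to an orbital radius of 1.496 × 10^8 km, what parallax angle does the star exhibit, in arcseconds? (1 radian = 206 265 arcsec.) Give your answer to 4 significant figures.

θ ≈ B/d = (1.496 × 10^8) / (1.589 × 10^15) = 9.4147 × 10^-8 rad.
In arcseconds: 9.4147 × 10^-8 × 206265 = 0.019419″.

0.01942 arcsec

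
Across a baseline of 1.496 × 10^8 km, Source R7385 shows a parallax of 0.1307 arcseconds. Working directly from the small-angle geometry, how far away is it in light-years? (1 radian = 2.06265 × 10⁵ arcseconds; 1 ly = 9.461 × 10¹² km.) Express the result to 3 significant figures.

25.0 ly

θ = 0.1307″ = 0.1307/206265 = 6.3365 × 10^-7 rad.
d = B/θ = (1.496 × 10^8) / (6.3365 × 10^-7) = 2.3609 × 10^14 km = (2.3609 × 10^14) / (9.461 × 10^12) ly = 24.954 ly.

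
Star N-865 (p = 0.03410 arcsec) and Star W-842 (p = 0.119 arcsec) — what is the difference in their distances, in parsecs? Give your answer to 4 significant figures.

d_A = 1/0.03410″ = 29.326 pc; d_B = 1/0.1190″ = 8.4034 pc.
|d_B − d_A| = |8.4034 − 29.326| = 20.923 pc.

20.92 pc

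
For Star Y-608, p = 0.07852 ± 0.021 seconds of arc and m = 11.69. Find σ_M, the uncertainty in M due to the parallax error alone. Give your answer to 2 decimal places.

M = m − 5 log₁₀ d + 5 = m + 5 log₁₀ p + 5, so ∂M/∂p = 5/(p ln 10).
σ_M = (5/ln 10) · (σ_p/p) = 2.1715 × 0.021/0.07852 = 2.1715 × 0.26745 = 0.58077.

σ_M = 0.58 mag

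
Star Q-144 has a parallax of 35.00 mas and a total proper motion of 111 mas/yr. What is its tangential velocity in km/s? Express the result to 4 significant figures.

15.03 km/s

d = 1/p = 1/0.03500″ = 28.571 pc.
μ = 111 mas/yr = 0.111 ″/yr.
v_t = 4.74 × μ × d = 4.74 × 0.111 × 28.571 = 15.032 km/s.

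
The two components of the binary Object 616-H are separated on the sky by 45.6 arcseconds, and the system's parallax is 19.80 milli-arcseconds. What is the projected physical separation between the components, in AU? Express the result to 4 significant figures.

2303 AU

d = 1/p = 1/0.01980″ = 50.505 pc.
At distance d (pc), an angle of θ arcsec spans θ·d AU: s = 45.6 × 50.505 = 2303 AU.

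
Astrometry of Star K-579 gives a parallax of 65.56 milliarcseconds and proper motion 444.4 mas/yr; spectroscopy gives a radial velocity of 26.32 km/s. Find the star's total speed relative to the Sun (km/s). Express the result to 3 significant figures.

d = 1/p = 1/0.06556″ = 15.253 pc.
μ = 444.4 mas/yr = 0.4444 ″/yr.
v_t = 4.740 μ d = 4.740 × 0.4444 × 15.253 = 32.13 km/s.
v = √(v_r² + v_t²) = √(26.32² + 32.13²) = √1725.08 = 41.534 km/s.

41.5 km/s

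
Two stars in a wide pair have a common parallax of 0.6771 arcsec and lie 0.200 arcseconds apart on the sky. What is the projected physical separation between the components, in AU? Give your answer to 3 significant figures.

0.295 AU

d = 1/p = 1/0.6771″ = 1.4769 pc.
At distance d (pc), an angle of θ arcsec spans θ·d AU: s = 0.200 × 1.4769 = 0.29538 AU.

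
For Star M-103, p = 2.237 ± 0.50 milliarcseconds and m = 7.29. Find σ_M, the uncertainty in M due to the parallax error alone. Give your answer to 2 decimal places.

M = m − 5 log₁₀ d + 5 = m + 5 log₁₀ p + 5, so ∂M/∂p = 5/(p ln 10).
σ_M = (5/ln 10) · (σ_p/p) = 2.1715 × 0.50/2.237 = 2.1715 × 0.22351 = 0.48535.

σ_M = 0.49 mag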